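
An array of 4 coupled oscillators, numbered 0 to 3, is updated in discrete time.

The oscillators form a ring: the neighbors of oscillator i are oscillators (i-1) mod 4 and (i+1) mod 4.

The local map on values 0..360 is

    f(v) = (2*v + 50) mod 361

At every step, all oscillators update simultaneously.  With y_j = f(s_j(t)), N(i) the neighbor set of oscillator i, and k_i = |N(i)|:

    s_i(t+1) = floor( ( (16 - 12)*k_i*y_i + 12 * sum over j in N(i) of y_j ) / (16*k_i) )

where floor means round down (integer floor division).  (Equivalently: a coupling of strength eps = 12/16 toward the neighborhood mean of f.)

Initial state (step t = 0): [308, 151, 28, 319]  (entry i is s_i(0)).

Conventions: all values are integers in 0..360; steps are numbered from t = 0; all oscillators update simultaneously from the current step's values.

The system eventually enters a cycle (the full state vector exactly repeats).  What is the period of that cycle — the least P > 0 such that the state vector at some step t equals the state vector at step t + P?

Answer: 8
Key observation: The state at step 16, [121, 189, 121, 189], reappears at step 24 — and no state repeats earlier — so the cycle the system enters has period 8.

Derivation:
t=0: [308, 151, 28, 319]
t=1: [330, 242, 281, 235]
t=2: [211, 268, 187, 264]
t=3: [193, 121, 181, 119]
t=4: [236, 120, 230, 119]
t=5: [257, 188, 254, 188]
t=6: [99, 166, 98, 166]
t=7: [77, 190, 77, 190]
t=8: [102, 170, 102, 170]
t=9: [85, 197, 85, 197]
t=10: [117, 185, 117, 185]
t=11: [115, 227, 115, 227]
t=12: [177, 245, 177, 245]
t=13: [145, 77, 145, 77]
t=14: [238, 306, 238, 306]
t=15: [267, 199, 267, 199]
t=16: [121, 189, 121, 189]
t=17: [123, 235, 123, 235]
t=18: [193, 261, 193, 261]
t=19: [177, 109, 177, 109]
t=20: [211, 99, 211, 99]
t=21: [213, 145, 213, 145]
t=22: [283, 171, 283, 171]
t=23: [87, 199, 87, 199]
t=24: [121, 189, 121, 189]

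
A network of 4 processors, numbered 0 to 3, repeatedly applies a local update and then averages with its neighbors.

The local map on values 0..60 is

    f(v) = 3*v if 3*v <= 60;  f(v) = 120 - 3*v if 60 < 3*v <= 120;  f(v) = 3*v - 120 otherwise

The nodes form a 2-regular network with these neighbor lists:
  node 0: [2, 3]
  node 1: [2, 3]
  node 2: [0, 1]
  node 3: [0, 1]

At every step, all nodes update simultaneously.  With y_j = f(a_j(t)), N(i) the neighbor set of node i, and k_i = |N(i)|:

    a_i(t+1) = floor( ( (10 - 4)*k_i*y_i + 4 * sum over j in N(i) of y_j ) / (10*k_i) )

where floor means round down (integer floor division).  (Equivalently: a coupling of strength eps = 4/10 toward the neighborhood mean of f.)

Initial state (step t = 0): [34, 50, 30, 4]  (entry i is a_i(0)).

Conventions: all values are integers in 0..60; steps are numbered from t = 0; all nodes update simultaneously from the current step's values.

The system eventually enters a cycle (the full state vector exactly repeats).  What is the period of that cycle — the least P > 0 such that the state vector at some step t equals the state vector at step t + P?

Answer: 2
Key observation: The state at step 37, [48, 48, 48, 48], reappears at step 39 — and no state repeats earlier — so the cycle the system enters has period 2.

Derivation:
t=0: [34, 50, 30, 4]
t=1: [19, 26, 27, 16]
t=2: [51, 42, 43, 48]
t=3: [26, 10, 13, 22]
t=4: [43, 36, 37, 46]
t=5: [10, 12, 9, 15]
t=6: [32, 36, 29, 40]
t=7: [21, 13, 27, 7]
t=8: [46, 35, 42, 31]
t=9: [17, 15, 10, 22]
t=10: [47, 43, 37, 51]
t=11: [21, 13, 11, 25]
t=12: [49, 39, 39, 46]
t=13: [20, 6, 7, 16]
t=14: [49, 24, 28, 44]
t=15: [25, 38, 36, 22]
t=16: [40, 16, 17, 42]
t=17: [11, 40, 40, 13]
t=18: [27, 7, 6, 30]
t=19: [33, 22, 22, 30]
t=20: [29, 49, 47, 33]
t=21: [28, 24, 24, 24]
t=22: [40, 48, 45, 45]
t=23: [6, 20, 13, 13]
t=24: [26, 51, 39, 39]
t=25: [26, 21, 16, 16]
t=26: [44, 53, 48, 48]
t=27: [16, 33, 24, 24]
t=28: [48, 31, 42, 42]
t=29: [16, 18, 13, 13]
t=30: [44, 48, 43, 43]
t=31: [10, 18, 12, 12]
t=32: [32, 46, 38, 38]
t=33: [16, 13, 12, 12]
t=34: [43, 37, 39, 39]
t=35: [6, 6, 5, 5]
t=36: [16, 16, 16, 16]
t=37: [48, 48, 48, 48]
t=38: [24, 24, 24, 24]
t=39: [48, 48, 48, 48]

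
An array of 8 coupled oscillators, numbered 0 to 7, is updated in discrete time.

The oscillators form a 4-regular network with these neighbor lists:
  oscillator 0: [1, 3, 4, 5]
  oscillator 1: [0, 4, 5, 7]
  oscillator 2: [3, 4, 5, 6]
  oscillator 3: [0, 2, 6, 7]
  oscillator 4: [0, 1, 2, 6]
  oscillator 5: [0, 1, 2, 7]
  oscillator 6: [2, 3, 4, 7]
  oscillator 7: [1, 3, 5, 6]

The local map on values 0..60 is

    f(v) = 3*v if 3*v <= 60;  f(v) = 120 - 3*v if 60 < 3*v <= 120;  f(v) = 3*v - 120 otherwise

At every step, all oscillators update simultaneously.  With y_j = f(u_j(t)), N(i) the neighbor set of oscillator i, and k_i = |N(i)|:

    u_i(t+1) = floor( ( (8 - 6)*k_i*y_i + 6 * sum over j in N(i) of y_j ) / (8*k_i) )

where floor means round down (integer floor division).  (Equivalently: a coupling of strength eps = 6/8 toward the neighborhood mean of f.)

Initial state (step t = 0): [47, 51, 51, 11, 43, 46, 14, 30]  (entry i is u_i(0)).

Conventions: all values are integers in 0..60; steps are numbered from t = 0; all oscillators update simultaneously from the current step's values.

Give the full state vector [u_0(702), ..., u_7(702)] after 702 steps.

Simulating step by step:
t=0: [47, 51, 51, 11, 43, 46, 14, 30]
t=1: [22, 22, 27, 31, 26, 26, 30, 31]
t=2: [44, 44, 36, 34, 43, 43, 32, 35]
t=3: [12, 11, 14, 16, 13, 11, 16, 15]
t=4: [37, 36, 42, 44, 39, 37, 44, 41]
t=5: [9, 7, 8, 8, 8, 7, 7, 9]
t=6: [23, 23, 22, 24, 23, 23, 23, 23]
t=7: [50, 51, 51, 50, 51, 51, 51, 50]
t=8: [31, 31, 32, 31, 32, 31, 31, 31]
t=9: [26, 26, 25, 26, 25, 26, 25, 27]
t=10: [42, 42, 43, 42, 43, 42, 43, 41]
t=11: [6, 6, 7, 6, 7, 6, 7, 5]
t=12: [18, 18, 19, 18, 19, 18, 19, 17]
t=13: [54, 54, 55, 54, 55, 54, 55, 53]
t=14: [42, 42, 43, 42, 43, 42, 43, 41]

Answer: [42, 42, 43, 42, 43, 42, 43, 41]
Key observation: The state at step 10, [42, 42, 43, 42, 43, 42, 43, 41], reappears at step 14: the system is in a cycle of period 4 from step 10 on.  Therefore the state at step 702 equals the state at step 10 + ((702 - 10) mod 4) = 10, which is [42, 42, 43, 42, 43, 42, 43, 41].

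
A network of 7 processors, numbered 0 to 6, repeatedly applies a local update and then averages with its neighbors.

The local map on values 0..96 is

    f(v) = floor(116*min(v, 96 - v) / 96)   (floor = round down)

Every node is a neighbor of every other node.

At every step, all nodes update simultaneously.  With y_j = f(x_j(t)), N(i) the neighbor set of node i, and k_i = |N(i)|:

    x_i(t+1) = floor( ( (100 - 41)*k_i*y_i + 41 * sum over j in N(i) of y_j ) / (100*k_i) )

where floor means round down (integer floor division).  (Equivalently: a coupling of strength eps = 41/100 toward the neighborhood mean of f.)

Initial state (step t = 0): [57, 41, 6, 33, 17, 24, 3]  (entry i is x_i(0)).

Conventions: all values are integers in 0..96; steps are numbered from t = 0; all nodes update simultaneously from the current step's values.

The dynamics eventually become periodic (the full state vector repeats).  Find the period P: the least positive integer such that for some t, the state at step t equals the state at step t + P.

Answer: 2
Key observation: The state at step 6, [51, 51, 54, 51, 53, 53, 54], reappears at step 8 — and no state repeats earlier — so the cycle the system enters has period 2.

Derivation:
t=0: [57, 41, 6, 33, 17, 24, 3]
t=1: [37, 38, 16, 33, 23, 28, 14]
t=2: [38, 38, 25, 35, 29, 32, 23]
t=3: [41, 41, 33, 39, 36, 37, 31]
t=4: [46, 46, 41, 45, 43, 44, 40]
t=5: [53, 53, 50, 53, 51, 52, 49]
t=6: [51, 51, 54, 51, 53, 53, 54]
t=7: [53, 53, 50, 53, 51, 51, 50]
t=8: [51, 51, 54, 51, 53, 53, 54]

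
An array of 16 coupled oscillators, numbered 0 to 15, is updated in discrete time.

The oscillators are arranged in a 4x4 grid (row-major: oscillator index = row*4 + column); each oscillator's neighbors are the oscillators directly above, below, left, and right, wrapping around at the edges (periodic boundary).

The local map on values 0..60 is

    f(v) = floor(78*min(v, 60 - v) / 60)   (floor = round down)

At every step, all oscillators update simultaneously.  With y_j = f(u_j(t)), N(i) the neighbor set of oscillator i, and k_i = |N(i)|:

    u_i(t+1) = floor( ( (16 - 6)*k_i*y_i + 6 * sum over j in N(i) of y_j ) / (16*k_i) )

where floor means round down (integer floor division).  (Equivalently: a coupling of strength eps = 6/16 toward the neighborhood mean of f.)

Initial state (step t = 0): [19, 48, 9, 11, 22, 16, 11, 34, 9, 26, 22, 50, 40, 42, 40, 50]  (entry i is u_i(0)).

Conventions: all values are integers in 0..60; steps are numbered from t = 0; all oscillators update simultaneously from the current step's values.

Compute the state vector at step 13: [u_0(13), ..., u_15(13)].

Answer: [28, 31, 30, 29, 29, 31, 31, 28, 31, 34, 33, 31, 31, 33, 32, 30]

Derivation:
t=0: [19, 48, 9, 11, 22, 16, 11, 34, 9, 26, 22, 50, 40, 42, 40, 50]
t=1: [22, 16, 13, 16, 25, 20, 17, 27, 16, 28, 25, 16, 22, 23, 23, 15]
t=2: [26, 21, 18, 21, 30, 26, 23, 30, 23, 32, 30, 22, 26, 28, 27, 20]
t=3: [32, 28, 25, 28, 36, 32, 30, 35, 30, 35, 36, 29, 32, 34, 33, 27]
t=4: [35, 35, 33, 35, 32, 35, 36, 33, 37, 33, 32, 35, 35, 33, 34, 35]
t=5: [32, 32, 33, 32, 34, 32, 32, 34, 30, 34, 34, 32, 32, 34, 33, 32]
t=6: [35, 35, 35, 35, 34, 35, 35, 33, 37, 33, 33, 35, 36, 33, 34, 35]
t=7: [32, 32, 32, 32, 32, 32, 32, 33, 30, 34, 34, 32, 31, 34, 33, 32]
t=8: [36, 35, 35, 35, 36, 35, 35, 35, 37, 33, 33, 35, 36, 33, 34, 36]
t=9: [31, 32, 32, 31, 31, 32, 32, 31, 30, 34, 34, 31, 31, 34, 33, 31]
t=10: [36, 35, 36, 36, 37, 35, 35, 36, 37, 33, 33, 36, 36, 33, 34, 36]
t=11: [30, 32, 31, 31, 29, 32, 32, 30, 29, 34, 34, 31, 31, 34, 33, 31]
t=12: [38, 36, 36, 37, 37, 35, 36, 38, 36, 33, 33, 36, 36, 33, 35, 36]
t=13: [28, 31, 30, 29, 29, 31, 31, 28, 31, 34, 33, 31, 31, 33, 32, 30]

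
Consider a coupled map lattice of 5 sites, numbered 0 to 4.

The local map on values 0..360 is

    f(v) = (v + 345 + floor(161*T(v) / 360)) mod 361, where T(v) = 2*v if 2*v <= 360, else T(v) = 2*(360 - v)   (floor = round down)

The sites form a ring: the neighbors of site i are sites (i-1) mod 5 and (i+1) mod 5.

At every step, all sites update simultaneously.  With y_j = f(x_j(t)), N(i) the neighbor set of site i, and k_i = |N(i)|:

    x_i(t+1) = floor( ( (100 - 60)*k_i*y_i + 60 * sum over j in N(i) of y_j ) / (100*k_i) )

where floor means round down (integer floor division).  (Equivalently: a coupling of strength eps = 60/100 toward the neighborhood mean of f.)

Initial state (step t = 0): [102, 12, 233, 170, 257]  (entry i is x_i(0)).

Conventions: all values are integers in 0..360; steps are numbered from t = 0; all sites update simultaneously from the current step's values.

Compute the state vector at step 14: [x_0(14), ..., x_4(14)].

Answer: [341, 341, 341, 341, 341]

Derivation:
t=0: [102, 12, 233, 170, 257]
t=1: [172, 154, 225, 321, 278]
t=2: [306, 301, 315, 334, 328]
t=3: [338, 337, 339, 340, 339]
t=4: [341, 341, 341, 341, 341]
t=5: [341, 341, 341, 341, 341]
t=6: [341, 341, 341, 341, 341]
t=7: [341, 341, 341, 341, 341]
t=8: [341, 341, 341, 341, 341]
t=9: [341, 341, 341, 341, 341]
t=10: [341, 341, 341, 341, 341]
t=11: [341, 341, 341, 341, 341]
t=12: [341, 341, 341, 341, 341]
t=13: [341, 341, 341, 341, 341]
t=14: [341, 341, 341, 341, 341]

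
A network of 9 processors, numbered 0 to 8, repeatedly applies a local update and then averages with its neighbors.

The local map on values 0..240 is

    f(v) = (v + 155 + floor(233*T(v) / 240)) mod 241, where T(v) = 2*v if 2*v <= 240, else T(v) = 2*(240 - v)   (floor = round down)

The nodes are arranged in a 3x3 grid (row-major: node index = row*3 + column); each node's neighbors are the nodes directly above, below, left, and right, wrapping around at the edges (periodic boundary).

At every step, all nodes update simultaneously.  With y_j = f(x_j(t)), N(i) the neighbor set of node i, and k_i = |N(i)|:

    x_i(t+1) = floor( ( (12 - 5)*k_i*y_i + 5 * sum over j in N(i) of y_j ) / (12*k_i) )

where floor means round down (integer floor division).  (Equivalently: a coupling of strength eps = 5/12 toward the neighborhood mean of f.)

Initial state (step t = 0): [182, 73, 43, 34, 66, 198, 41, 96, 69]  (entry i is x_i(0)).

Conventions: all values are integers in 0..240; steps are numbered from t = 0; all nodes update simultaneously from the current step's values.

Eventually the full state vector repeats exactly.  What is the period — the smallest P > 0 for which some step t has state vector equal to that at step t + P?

Simulating step by step:
t=0: [182, 73, 43, 34, 66, 198, 41, 96, 69]
t=1: [143, 132, 90, 64, 118, 141, 75, 154, 115]
t=2: [46, 53, 107, 76, 48, 35, 114, 155, 63]
t=3: [74, 99, 157, 93, 79, 63, 58, 160, 108]
t=4: [150, 196, 204, 157, 160, 140, 130, 202, 201]
t=5: [204, 201, 174, 186, 198, 91, 97, 175, 152]
t=6: [193, 195, 208, 198, 194, 194, 203, 210, 222]
t=7: [194, 193, 186, 193, 194, 192, 187, 184, 177]
t=8: [198, 199, 203, 198, 198, 200, 203, 204, 208]
t=9: [191, 191, 188, 192, 192, 190, 188, 187, 185]
t=10: [200, 200, 201, 199, 199, 201, 201, 202, 203]
t=11: [190, 190, 190, 191, 191, 190, 190, 189, 188]
t=12: [200, 201, 201, 200, 200, 200, 201, 201, 201]
t=13: [190, 190, 190, 190, 190, 190, 190, 190, 190]
t=14: [201, 201, 201, 201, 201, 201, 201, 201, 201]
t=15: [190, 190, 190, 190, 190, 190, 190, 190, 190]

Answer: 2
Key observation: The state at step 13, [190, 190, 190, 190, 190, 190, 190, 190, 190], reappears at step 15 — and no state repeats earlier — so the cycle the system enters has period 2.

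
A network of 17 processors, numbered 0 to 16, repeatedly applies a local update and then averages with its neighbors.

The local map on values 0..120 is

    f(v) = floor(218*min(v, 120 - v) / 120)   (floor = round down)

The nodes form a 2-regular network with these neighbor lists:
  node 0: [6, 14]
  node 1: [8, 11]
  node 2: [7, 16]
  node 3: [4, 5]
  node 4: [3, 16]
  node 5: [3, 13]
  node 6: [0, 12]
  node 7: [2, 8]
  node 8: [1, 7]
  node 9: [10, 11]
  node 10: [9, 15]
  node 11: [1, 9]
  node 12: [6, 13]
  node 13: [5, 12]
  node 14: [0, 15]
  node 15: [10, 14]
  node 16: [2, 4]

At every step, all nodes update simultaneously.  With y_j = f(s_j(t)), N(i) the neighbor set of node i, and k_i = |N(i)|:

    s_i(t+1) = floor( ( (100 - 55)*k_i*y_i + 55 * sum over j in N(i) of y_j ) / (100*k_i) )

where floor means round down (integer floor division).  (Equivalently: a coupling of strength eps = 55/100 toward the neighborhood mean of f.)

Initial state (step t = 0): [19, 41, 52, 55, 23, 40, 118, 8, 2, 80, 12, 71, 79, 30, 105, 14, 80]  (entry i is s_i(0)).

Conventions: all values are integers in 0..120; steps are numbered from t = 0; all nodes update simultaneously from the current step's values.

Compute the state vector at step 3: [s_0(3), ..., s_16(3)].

Answer: [90, 75, 67, 57, 51, 57, 91, 89, 92, 69, 84, 62, 74, 57, 84, 88, 51]

Derivation:
t=0: [19, 41, 52, 55, 23, 40, 118, 8, 2, 80, 12, 71, 79, 30, 105, 14, 80]
t=1: [23, 58, 65, 75, 65, 74, 31, 32, 25, 62, 36, 80, 48, 64, 28, 24, 69]
t=2: [47, 79, 85, 86, 92, 87, 60, 65, 65, 84, 69, 90, 82, 92, 45, 50, 95]
t=3: [90, 75, 67, 57, 51, 57, 91, 89, 92, 69, 84, 62, 74, 57, 84, 88, 51]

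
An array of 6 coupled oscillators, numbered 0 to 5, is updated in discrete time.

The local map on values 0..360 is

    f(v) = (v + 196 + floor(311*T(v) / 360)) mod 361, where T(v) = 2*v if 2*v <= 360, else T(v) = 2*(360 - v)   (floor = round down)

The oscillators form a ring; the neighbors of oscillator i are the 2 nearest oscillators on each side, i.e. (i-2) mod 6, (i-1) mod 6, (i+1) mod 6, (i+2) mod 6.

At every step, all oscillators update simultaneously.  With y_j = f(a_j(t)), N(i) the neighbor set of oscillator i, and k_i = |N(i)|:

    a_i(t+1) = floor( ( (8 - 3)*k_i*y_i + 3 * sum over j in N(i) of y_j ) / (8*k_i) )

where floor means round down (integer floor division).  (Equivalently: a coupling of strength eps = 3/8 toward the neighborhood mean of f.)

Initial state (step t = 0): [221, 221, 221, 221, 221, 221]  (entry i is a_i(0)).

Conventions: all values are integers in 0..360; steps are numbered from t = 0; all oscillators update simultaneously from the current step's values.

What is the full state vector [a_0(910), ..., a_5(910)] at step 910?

Answer: [264, 264, 264, 264, 264, 264]
Key observation: The state at step 14, [264, 264, 264, 264, 264, 264], reappears at step 15: the system is in a cycle of period 1 from step 14 on.  Therefore the state at step 910 equals the state at step 14 + ((910 - 14) mod 1) = 14, which is [264, 264, 264, 264, 264, 264].

Derivation:
t=0: [221, 221, 221, 221, 221, 221]
t=1: [296, 296, 296, 296, 296, 296]
t=2: [241, 241, 241, 241, 241, 241]
t=3: [281, 281, 281, 281, 281, 281]
t=4: [252, 252, 252, 252, 252, 252]
t=5: [273, 273, 273, 273, 273, 273]
t=6: [258, 258, 258, 258, 258, 258]
t=7: [269, 269, 269, 269, 269, 269]
t=8: [261, 261, 261, 261, 261, 261]
t=9: [267, 267, 267, 267, 267, 267]
t=10: [262, 262, 262, 262, 262, 262]
t=11: [266, 266, 266, 266, 266, 266]
t=12: [263, 263, 263, 263, 263, 263]
t=13: [265, 265, 265, 265, 265, 265]
t=14: [264, 264, 264, 264, 264, 264]
t=15: [264, 264, 264, 264, 264, 264]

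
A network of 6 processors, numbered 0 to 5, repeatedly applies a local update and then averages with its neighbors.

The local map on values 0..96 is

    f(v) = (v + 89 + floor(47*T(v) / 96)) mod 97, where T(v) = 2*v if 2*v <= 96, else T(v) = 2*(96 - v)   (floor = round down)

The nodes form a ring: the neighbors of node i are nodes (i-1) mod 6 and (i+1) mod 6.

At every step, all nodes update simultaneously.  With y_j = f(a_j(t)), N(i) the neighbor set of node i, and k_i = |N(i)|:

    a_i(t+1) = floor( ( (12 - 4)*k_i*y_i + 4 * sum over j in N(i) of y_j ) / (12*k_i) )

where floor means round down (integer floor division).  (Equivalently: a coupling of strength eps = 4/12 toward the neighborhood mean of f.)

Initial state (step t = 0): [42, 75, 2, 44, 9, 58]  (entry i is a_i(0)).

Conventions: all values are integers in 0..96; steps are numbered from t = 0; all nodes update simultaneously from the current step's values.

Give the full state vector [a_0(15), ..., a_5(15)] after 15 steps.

Answer: [87, 87, 87, 87, 87, 87]

Derivation:
t=0: [42, 75, 2, 44, 9, 58]
t=1: [79, 85, 89, 69, 33, 72]
t=2: [87, 87, 87, 82, 67, 82]
t=3: [87, 87, 87, 87, 87, 87]
t=4: [87, 87, 87, 87, 87, 87]
t=5: [87, 87, 87, 87, 87, 87]
t=6: [87, 87, 87, 87, 87, 87]
t=7: [87, 87, 87, 87, 87, 87]
t=8: [87, 87, 87, 87, 87, 87]
t=9: [87, 87, 87, 87, 87, 87]
t=10: [87, 87, 87, 87, 87, 87]
t=11: [87, 87, 87, 87, 87, 87]
t=12: [87, 87, 87, 87, 87, 87]
t=13: [87, 87, 87, 87, 87, 87]
t=14: [87, 87, 87, 87, 87, 87]
t=15: [87, 87, 87, 87, 87, 87]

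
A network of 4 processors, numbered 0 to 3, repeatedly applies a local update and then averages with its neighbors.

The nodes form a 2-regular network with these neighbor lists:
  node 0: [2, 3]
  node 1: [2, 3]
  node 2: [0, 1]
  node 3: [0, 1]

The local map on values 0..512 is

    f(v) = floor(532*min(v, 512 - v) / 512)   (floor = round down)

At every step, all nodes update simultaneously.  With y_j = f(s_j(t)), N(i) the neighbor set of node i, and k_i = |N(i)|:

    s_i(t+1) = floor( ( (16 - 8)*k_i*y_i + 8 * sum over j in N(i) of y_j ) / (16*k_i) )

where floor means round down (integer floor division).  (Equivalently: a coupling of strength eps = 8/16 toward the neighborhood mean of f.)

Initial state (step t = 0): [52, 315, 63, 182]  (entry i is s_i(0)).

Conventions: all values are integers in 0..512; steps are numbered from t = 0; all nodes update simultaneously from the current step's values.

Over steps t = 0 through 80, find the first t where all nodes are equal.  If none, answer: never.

Simulating step by step:
t=0: [52, 315, 63, 182]  (not all equal)
t=1: [90, 165, 97, 159]  (not all equal)
t=2: [112, 151, 116, 148]  (not all equal)
t=3: [126, 146, 128, 144]  (not all equal)
t=4: [135, 146, 136, 144]  (not all equal)
t=5: [142, 148, 143, 147]  (not all equal)
t=6: [148, 151, 149, 151]  (not all equal)
t=7: [154, 155, 154, 155]  (not all equal)
t=8: [160, 160, 160, 160]  (all equal)

Answer: 8
Key observation: Synchronization is absorbing here: once all nodes are equal they stay equal, and step 8 is the first all-equal step.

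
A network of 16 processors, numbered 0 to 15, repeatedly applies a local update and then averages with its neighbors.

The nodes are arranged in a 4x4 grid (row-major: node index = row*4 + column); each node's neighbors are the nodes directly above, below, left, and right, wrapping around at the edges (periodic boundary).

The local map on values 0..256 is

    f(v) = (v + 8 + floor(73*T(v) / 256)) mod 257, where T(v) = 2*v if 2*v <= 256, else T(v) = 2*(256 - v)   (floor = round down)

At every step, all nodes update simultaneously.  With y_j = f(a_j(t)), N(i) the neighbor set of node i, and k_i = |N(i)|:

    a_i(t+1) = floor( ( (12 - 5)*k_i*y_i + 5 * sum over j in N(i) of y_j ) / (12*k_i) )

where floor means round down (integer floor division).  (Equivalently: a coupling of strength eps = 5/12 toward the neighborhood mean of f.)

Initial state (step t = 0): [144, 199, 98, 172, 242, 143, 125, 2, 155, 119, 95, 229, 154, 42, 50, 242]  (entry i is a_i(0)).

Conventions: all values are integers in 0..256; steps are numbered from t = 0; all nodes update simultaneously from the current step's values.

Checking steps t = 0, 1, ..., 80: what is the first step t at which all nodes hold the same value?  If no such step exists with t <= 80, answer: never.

Simulating step by step:
t=0: [144, 199, 98, 172, 242, 143, 125, 2, 155, 119, 95, 229, 154, 42, 50, 242]  (not all equal)
t=1: [196, 208, 172, 172, 68, 191, 175, 77, 197, 182, 168, 187, 181, 119, 90, 81]  (not all equal)
t=2: [223, 234, 220, 208, 154, 222, 218, 158, 223, 228, 219, 212, 218, 202, 168, 166]  (not all equal)
t=3: [245, 250, 245, 239, 229, 246, 244, 228, 245, 249, 245, 241, 244, 241, 231, 231]  (not all equal)
t=4: [54, 2, 54, 202, 173, 28, 27, 199, 27, 2, 27, 52, 27, 27, 174, 200]  (not all equal)
t=5: [108, 36, 108, 208, 178, 61, 74, 202, 68, 27, 68, 112, 74, 60, 177, 202]  (not all equal)
t=6: [172, 95, 172, 228, 200, 108, 138, 221, 127, 74, 127, 180, 138, 108, 200, 221]  (not all equal)
t=7: [222, 175, 222, 245, 228, 179, 213, 241, 204, 152, 204, 229, 213, 179, 228, 241]  (not all equal)
t=8: [220, 233, 220, 53, 221, 232, 217, 78, 241, 225, 241, 197, 217, 232, 221, 78]  (not all equal)
t=9: [232, 252, 232, 131, 210, 251, 209, 161, 102, 198, 102, 165, 209, 251, 210, 161]  (not all equal)
t=10: [220, 56, 220, 221, 209, 78, 209, 226, 196, 175, 196, 212, 209, 78, 209, 226]  (not all equal)
t=11: [231, 134, 231, 248, 232, 160, 232, 248, 238, 210, 238, 244, 232, 160, 232, 248]  (not all equal)
t=12: [222, 222, 222, 55, 224, 229, 224, 54, 227, 241, 227, 54, 224, 229, 224, 54]  (not all equal)
t=13: [233, 249, 233, 125, 233, 225, 233, 125, 208, 104, 208, 125, 233, 225, 233, 125]  (not all equal)
t=14: [222, 106, 222, 214, 247, 216, 247, 214, 233, 202, 233, 212, 247, 216, 247, 214]  (not all equal)
t=15: [189, 204, 189, 245, 105, 187, 105, 194, 199, 244, 199, 246, 105, 187, 105, 194]  (not all equal)
t=16: [198, 238, 198, 99, 198, 197, 198, 174, 175, 99, 175, 100, 198, 197, 198, 174]  (not all equal)
t=17: [232, 248, 232, 192, 236, 232, 236, 216, 217, 192, 217, 191, 236, 232, 236, 216]  (not all equal)
t=18: [225, 107, 225, 241, 252, 225, 252, 245, 246, 241, 246, 240, 252, 225, 252, 245]  (not all equal)
t=19: [165, 206, 165, 52, 55, 165, 55, 2, 2, 52, 2, 0, 55, 165, 55, 2]  (not all equal)
t=20: [184, 234, 184, 100, 103, 184, 103, 36, 36, 100, 36, 9, 103, 184, 103, 36]  (not all equal)
t=21: [214, 245, 214, 158, 160, 214, 160, 92, 92, 158, 92, 39, 160, 214, 160, 92]  (not all equal)
t=22: [212, 103, 212, 211, 212, 212, 212, 165, 165, 211, 165, 103, 212, 212, 212, 165]  (not all equal)
t=23: [236, 200, 236, 240, 240, 236, 240, 224, 224, 240, 224, 191, 240, 236, 240, 224]  (not all equal)
t=24: [173, 245, 173, 105, 105, 173, 105, 170, 170, 105, 170, 241, 105, 173, 105, 170]  (not all equal)
t=25: [186, 96, 186, 195, 195, 186, 195, 186, 186, 195, 186, 94, 195, 186, 195, 186]  (not all equal)
t=26: [226, 189, 226, 235, 235, 226, 235, 226, 226, 235, 226, 187, 235, 226, 235, 226]  (not all equal)
t=27: [250, 241, 250, 252, 252, 250, 252, 250, 250, 252, 250, 241, 252, 250, 252, 250]  (not all equal)
t=28: [3, 1, 3, 4, 4, 3, 4, 3, 3, 4, 3, 1, 4, 3, 4, 3]  (not all equal)
t=29: [12, 10, 12, 13, 13, 12, 13, 12, 12, 13, 12, 10, 13, 12, 13, 12]  (not all equal)
t=30: [26, 24, 26, 27, 27, 26, 27, 26, 26, 27, 26, 24, 27, 26, 27, 26]  (not all equal)
t=31: [48, 46, 48, 49, 49, 48, 49, 48, 48, 49, 48, 46, 49, 48, 49, 48]  (not all equal)
t=32: [83, 81, 83, 83, 83, 83, 83, 83, 83, 83, 83, 81, 83, 83, 83, 83]  (not all equal)
t=33: [137, 136, 137, 138, 138, 137, 138, 137, 137, 138, 137, 136, 138, 137, 138, 137]  (not all equal)
t=34: [212, 212, 212, 212, 212, 212, 212, 212, 212, 212, 212, 212, 212, 212, 212, 212]  (all equal)

Answer: 34
Key observation: Synchronization is absorbing here: once all nodes are equal they stay equal, and step 34 is the first all-equal step.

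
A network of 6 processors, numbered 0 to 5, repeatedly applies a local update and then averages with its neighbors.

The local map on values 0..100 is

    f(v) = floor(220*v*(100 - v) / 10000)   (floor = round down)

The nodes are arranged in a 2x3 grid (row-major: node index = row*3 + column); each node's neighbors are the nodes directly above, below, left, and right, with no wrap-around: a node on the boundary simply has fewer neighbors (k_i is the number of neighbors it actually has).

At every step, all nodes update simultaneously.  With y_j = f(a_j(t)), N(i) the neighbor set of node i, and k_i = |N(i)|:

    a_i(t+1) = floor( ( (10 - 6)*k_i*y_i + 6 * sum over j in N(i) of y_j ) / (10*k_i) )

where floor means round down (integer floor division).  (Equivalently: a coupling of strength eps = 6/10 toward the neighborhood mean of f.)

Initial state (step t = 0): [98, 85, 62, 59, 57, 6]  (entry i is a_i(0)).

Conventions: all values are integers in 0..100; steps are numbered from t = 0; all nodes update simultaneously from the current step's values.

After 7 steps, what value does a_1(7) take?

Answer: a_1(7) = 54

Derivation:
t=0: [98, 85, 62, 59, 57, 6]
t=1: [25, 32, 32, 38, 39, 36]
t=2: [45, 46, 47, 48, 50, 49]
t=3: [54, 54, 54, 54, 54, 54]
t=4: [54, 54, 54, 54, 54, 54]
t=5: [54, 54, 54, 54, 54, 54]
t=6: [54, 54, 54, 54, 54, 54]
t=7: [54, 54, 54, 54, 54, 54]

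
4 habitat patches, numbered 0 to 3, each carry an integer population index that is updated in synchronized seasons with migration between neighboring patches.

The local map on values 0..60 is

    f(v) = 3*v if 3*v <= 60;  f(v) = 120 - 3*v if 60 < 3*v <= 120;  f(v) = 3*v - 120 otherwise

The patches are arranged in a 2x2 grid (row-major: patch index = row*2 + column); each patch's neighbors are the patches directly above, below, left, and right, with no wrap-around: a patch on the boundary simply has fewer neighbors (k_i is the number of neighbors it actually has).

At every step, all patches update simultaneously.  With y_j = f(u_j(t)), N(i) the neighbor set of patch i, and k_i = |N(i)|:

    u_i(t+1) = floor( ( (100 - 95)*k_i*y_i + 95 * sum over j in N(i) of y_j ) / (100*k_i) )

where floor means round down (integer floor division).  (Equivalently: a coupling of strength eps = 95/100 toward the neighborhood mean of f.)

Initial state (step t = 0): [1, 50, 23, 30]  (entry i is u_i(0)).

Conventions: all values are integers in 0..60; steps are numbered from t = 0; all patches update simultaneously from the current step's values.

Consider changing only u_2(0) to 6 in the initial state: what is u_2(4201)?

Simulating step by step:
t=0: [1, 50, 6, 30]
t=1: [22, 17, 16, 24]
t=2: [49, 51, 50, 49]
t=3: [31, 27, 27, 31]
t=4: [38, 27, 27, 38]
t=5: [37, 7, 7, 37]
t=6: [20, 9, 9, 20]
t=7: [28, 58, 58, 28]
t=8: [53, 36, 36, 53]
t=9: [13, 37, 37, 13]
t=10: [10, 37, 37, 10]
t=11: [10, 28, 28, 10]
t=12: [35, 30, 30, 35]
t=13: [29, 15, 15, 29]
t=14: [44, 33, 33, 44]
t=15: [20, 12, 12, 20]
t=16: [37, 58, 58, 37]
t=17: [51, 11, 11, 51]
t=18: [33, 33, 33, 33]
t=19: [21, 21, 21, 21]
t=20: [57, 57, 57, 57]
t=21: [51, 51, 51, 51]
t=22: [33, 33, 33, 33]

Answer: u_2(4201) = 51
Key observation: The state at step 18, [33, 33, 33, 33], reappears at step 22: the system is in a cycle of period 4 from step 18 on.  Therefore the state at step 4201 equals the state at step 18 + ((4201 - 18) mod 4) = 21, which is [51, 51, 51, 51].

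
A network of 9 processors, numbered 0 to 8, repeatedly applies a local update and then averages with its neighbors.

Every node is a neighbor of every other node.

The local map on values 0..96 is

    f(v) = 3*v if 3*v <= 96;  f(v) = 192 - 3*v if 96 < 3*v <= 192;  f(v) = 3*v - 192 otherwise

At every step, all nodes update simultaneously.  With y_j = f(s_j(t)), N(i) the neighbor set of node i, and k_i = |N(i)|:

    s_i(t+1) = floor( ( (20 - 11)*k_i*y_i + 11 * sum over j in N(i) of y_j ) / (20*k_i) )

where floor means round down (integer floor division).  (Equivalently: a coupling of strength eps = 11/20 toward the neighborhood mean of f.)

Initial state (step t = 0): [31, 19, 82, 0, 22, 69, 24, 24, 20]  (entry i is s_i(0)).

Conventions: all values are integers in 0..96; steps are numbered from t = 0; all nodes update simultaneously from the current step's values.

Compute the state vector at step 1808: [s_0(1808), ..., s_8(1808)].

Simulating step by step:
t=0: [31, 19, 82, 0, 22, 69, 24, 24, 20]
t=1: [69, 55, 54, 33, 58, 39, 61, 61, 56]
t=2: [26, 30, 32, 56, 27, 49, 24, 24, 29]
t=3: [74, 78, 80, 53, 75, 61, 71, 71, 77]
t=4: [30, 34, 37, 31, 31, 22, 26, 26, 33]
t=5: [86, 86, 83, 87, 87, 77, 82, 82, 87]
t=6: [62, 62, 59, 63, 63, 52, 57, 57, 63]
t=7: [10, 10, 13, 8, 8, 21, 15, 15, 8]
t=8: [33, 33, 37, 31, 31, 46, 39, 39, 31]
t=9: [87, 87, 82, 87, 87, 72, 80, 80, 87]
t=10: [61, 61, 56, 61, 61, 44, 53, 53, 61]
t=11: [16, 16, 22, 16, 16, 36, 25, 25, 16]
t=12: [55, 55, 62, 55, 55, 69, 65, 65, 55]
t=13: [21, 21, 13, 21, 21, 16, 12, 12, 21]
t=14: [56, 56, 47, 56, 56, 50, 46, 46, 56]
t=15: [31, 31, 41, 31, 31, 38, 42, 42, 31]
t=16: [86, 86, 77, 86, 86, 80, 76, 76, 86]
t=17: [58, 58, 48, 58, 58, 51, 47, 47, 58]
t=18: [26, 26, 37, 26, 26, 34, 38, 38, 26]
t=19: [79, 79, 80, 79, 79, 83, 79, 79, 79]
t=20: [46, 46, 47, 46, 46, 50, 46, 46, 46]
t=21: [52, 52, 51, 52, 52, 48, 52, 52, 52]
t=22: [37, 37, 38, 37, 37, 41, 37, 37, 37]
t=23: [79, 79, 78, 79, 79, 75, 79, 79, 79]
t=24: [43, 43, 42, 43, 43, 39, 43, 43, 43]
t=25: [64, 64, 65, 64, 64, 68, 64, 64, 64]
t=26: [1, 1, 2, 1, 1, 5, 1, 1, 1]
t=27: [4, 4, 5, 4, 4, 8, 4, 4, 4]
t=28: [13, 13, 14, 13, 13, 17, 13, 13, 13]
t=29: [40, 40, 41, 40, 40, 44, 40, 40, 40]
t=30: [70, 70, 69, 70, 70, 66, 70, 70, 70]
t=31: [16, 16, 15, 16, 16, 12, 16, 16, 16]
t=32: [46, 46, 45, 46, 46, 42, 46, 46, 46]
t=33: [55, 55, 56, 55, 55, 59, 55, 55, 55]
t=34: [25, 25, 24, 25, 25, 21, 25, 25, 25]
t=35: [73, 73, 72, 73, 73, 69, 73, 73, 73]
t=36: [25, 25, 24, 25, 25, 21, 25, 25, 25]

Answer: [25, 25, 24, 25, 25, 21, 25, 25, 25]
Key observation: The state at step 34, [25, 25, 24, 25, 25, 21, 25, 25, 25], reappears at step 36: the system is in a cycle of period 2 from step 34 on.  Therefore the state at step 1808 equals the state at step 34 + ((1808 - 34) mod 2) = 34, which is [25, 25, 24, 25, 25, 21, 25, 25, 25].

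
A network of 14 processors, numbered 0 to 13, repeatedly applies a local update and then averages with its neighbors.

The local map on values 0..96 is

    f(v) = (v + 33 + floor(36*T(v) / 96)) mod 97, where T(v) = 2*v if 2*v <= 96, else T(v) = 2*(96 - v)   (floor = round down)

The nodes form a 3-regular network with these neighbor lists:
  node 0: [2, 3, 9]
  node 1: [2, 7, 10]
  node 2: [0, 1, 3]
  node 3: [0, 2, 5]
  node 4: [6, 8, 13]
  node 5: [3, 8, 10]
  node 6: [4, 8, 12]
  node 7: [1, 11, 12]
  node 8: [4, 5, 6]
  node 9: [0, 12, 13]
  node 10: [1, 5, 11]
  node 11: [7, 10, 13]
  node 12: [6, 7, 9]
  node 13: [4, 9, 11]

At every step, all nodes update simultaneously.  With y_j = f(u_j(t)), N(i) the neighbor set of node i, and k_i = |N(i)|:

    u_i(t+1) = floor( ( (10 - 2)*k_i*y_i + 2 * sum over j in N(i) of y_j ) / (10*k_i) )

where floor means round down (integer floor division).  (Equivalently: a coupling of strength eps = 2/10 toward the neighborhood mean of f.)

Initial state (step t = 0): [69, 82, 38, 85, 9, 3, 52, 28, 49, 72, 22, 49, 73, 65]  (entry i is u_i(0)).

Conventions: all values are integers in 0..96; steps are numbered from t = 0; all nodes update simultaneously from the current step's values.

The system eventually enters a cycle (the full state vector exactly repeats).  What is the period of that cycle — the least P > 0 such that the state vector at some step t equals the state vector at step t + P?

Answer: 2
Key observation: The state at step 23, [28, 28, 28, 28, 28, 28, 28, 28, 28, 28, 28, 28, 28, 28], reappears at step 25 — and no state repeats earlier — so the cycle the system enters has period 2.

Derivation:
t=0: [69, 82, 38, 85, 9, 3, 52, 28, 49, 72, 22, 49, 73, 65]
t=1: [23, 32, 7, 27, 42, 38, 23, 70, 23, 25, 62, 27, 29, 25]
t=2: [71, 77, 52, 72, 22, 13, 69, 36, 64, 76, 29, 72, 78, 71]
t=3: [24, 34, 22, 27, 61, 52, 28, 82, 29, 26, 73, 34, 31, 28]
t=4: [75, 81, 73, 75, 34, 29, 78, 40, 74, 78, 34, 82, 82, 78]
t=5: [26, 30, 26, 29, 78, 76, 31, 10, 34, 27, 82, 30, 26, 31]
t=6: [78, 78, 78, 78, 39, 35, 82, 56, 83, 80, 35, 79, 76, 82]
t=7: [27, 31, 27, 31, 8, 85, 26, 23, 30, 27, 85, 31, 26, 26]
t=8: [80, 81, 80, 82, 53, 36, 76, 75, 78, 79, 36, 81, 77, 76]
t=9: [27, 32, 28, 32, 22, 86, 26, 26, 31, 27, 86, 32, 26, 26]
t=10: [80, 83, 82, 83, 73, 36, 78, 79, 81, 79, 37, 83, 78, 78]
t=11: [27, 26, 28, 32, 26, 80, 27, 27, 32, 27, 10, 26, 27, 27]
t=12: [80, 76, 82, 83, 79, 37, 80, 79, 83, 80, 52, 76, 80, 79]
t=13: [28, 26, 27, 26, 27, 5, 27, 27, 26, 27, 20, 26, 27, 27]
t=14: [81, 77, 79, 75, 79, 47, 79, 79, 75, 80, 67, 77, 80, 79]
t=15: [27, 26, 27, 25, 26, 19, 27, 27, 25, 27, 24, 26, 27, 27]
t=16: [79, 78, 79, 75, 78, 67, 79, 79, 75, 80, 74, 78, 80, 79]
t=17: [27, 26, 26, 26, 26, 24, 27, 27, 26, 27, 26, 26, 27, 27]
t=18: [79, 78, 78, 77, 78, 75, 79, 79, 77, 80, 77, 78, 80, 79]
t=19: [27, 27, 27, 26, 27, 26, 27, 27, 26, 27, 26, 27, 27, 27]
t=20: [79, 79, 79, 78, 79, 78, 79, 80, 78, 80, 78, 79, 80, 80]
t=21: [27, 27, 27, 27, 27, 27, 27, 27, 27, 27, 27, 27, 27, 27]
t=22: [80, 80, 80, 80, 80, 80, 80, 80, 80, 80, 80, 80, 80, 80]
t=23: [28, 28, 28, 28, 28, 28, 28, 28, 28, 28, 28, 28, 28, 28]
t=24: [82, 82, 82, 82, 82, 82, 82, 82, 82, 82, 82, 82, 82, 82]
t=25: [28, 28, 28, 28, 28, 28, 28, 28, 28, 28, 28, 28, 28, 28]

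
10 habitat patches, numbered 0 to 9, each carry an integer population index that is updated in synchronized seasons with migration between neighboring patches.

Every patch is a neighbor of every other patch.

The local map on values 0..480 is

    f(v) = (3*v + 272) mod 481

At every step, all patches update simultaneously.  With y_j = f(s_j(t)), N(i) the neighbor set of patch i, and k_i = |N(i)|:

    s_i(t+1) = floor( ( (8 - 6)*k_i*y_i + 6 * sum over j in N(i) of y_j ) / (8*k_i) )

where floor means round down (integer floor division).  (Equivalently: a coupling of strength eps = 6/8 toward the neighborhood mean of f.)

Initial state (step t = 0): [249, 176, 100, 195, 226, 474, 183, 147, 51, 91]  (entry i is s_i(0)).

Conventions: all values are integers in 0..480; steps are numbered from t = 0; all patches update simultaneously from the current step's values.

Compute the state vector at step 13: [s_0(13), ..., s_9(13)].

Simulating step by step:
t=0: [249, 176, 100, 195, 226, 474, 183, 147, 51, 91]
t=1: [228, 271, 233, 281, 296, 260, 275, 257, 289, 229]
t=2: [239, 180, 161, 185, 192, 174, 182, 173, 189, 239]
t=3: [228, 279, 269, 281, 285, 276, 280, 275, 283, 228]
t=4: [255, 200, 195, 201, 203, 199, 201, 198, 202, 255]
t=5: [285, 338, 335, 338, 339, 337, 338, 337, 339, 285]
t=6: [270, 296, 295, 296, 297, 296, 296, 296, 297, 270]
t=7: [172, 185, 184, 185, 185, 185, 185, 185, 185, 172]
t=8: [332, 339, 338, 339, 339, 339, 339, 339, 339, 332]
t=9: [319, 323, 322, 323, 323, 323, 323, 323, 323, 319]
t=10: [274, 276, 276, 276, 276, 276, 276, 276, 276, 274]
t=11: [136, 137, 137, 137, 137, 137, 137, 137, 137, 136]
t=12: [201, 201, 201, 201, 201, 201, 201, 201, 201, 201]
t=13: [394, 394, 394, 394, 394, 394, 394, 394, 394, 394]

Answer: [394, 394, 394, 394, 394, 394, 394, 394, 394, 394]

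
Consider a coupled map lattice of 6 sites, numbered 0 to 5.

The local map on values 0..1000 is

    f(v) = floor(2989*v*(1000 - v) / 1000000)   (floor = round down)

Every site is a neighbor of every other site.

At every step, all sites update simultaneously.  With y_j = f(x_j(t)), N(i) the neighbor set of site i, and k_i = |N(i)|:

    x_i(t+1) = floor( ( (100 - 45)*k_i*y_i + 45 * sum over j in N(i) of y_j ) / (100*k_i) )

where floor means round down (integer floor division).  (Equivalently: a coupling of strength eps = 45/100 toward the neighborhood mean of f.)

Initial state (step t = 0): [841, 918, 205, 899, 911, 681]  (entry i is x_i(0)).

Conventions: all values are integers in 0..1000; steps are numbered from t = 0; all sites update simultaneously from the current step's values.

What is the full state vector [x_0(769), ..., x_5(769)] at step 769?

Simulating step by step:
t=0: [841, 918, 205, 899, 911, 681]
t=1: [388, 307, 428, 329, 315, 503]
t=2: [697, 663, 707, 674, 667, 714]
t=3: [636, 652, 630, 647, 651, 626]
t=4: [689, 683, 691, 684, 683, 692]
t=5: [641, 644, 640, 644, 644, 639]
t=6: [686, 685, 687, 685, 685, 687]
t=7: [643, 643, 642, 643, 643, 642]
t=8: [686, 686, 686, 686, 686, 686]
t=9: [643, 643, 643, 643, 643, 643]
t=10: [686, 686, 686, 686, 686, 686]

Answer: [643, 643, 643, 643, 643, 643]
Key observation: The state at step 8, [686, 686, 686, 686, 686, 686], reappears at step 10: the system is in a cycle of period 2 from step 8 on.  Therefore the state at step 769 equals the state at step 8 + ((769 - 8) mod 2) = 9, which is [643, 643, 643, 643, 643, 643].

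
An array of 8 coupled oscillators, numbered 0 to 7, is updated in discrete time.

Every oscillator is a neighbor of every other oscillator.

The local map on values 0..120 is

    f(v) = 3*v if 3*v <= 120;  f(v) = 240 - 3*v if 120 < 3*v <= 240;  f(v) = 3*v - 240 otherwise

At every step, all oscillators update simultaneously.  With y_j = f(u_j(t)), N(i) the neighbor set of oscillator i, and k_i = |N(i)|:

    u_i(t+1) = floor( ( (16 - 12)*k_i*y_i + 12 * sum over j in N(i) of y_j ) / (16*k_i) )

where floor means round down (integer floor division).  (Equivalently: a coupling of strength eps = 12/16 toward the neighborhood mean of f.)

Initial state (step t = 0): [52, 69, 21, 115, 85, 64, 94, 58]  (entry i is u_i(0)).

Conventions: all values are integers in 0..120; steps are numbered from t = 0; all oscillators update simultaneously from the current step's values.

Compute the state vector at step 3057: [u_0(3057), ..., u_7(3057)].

Answer: [108, 109, 108, 108, 109, 108, 108, 108]
Key observation: The state at step 9, [108, 109, 108, 108, 109, 108, 108, 108], reappears at step 13: the system is in a cycle of period 4 from step 9 on.  Therefore the state at step 3057 equals the state at step 9 + ((3057 - 9) mod 4) = 9, which is [108, 109, 108, 108, 109, 108, 108, 108].

Derivation:
t=0: [52, 69, 21, 115, 85, 64, 94, 58]
t=1: [60, 53, 57, 63, 51, 55, 54, 58]
t=2: [69, 72, 70, 68, 73, 71, 71, 70]
t=3: [29, 27, 28, 29, 27, 28, 28, 28]
t=4: [84, 83, 84, 84, 83, 84, 84, 84]
t=5: [11, 10, 11, 11, 10, 11, 11, 11]
t=6: [32, 31, 32, 32, 31, 32, 32, 32]
t=7: [95, 94, 95, 95, 94, 95, 95, 95]
t=8: [44, 43, 44, 44, 43, 44, 44, 44]
t=9: [108, 109, 108, 108, 109, 108, 108, 108]
t=10: [84, 85, 84, 84, 85, 84, 84, 84]
t=11: [12, 13, 12, 12, 13, 12, 12, 12]
t=12: [36, 37, 36, 36, 37, 36, 36, 36]
t=13: [108, 109, 108, 108, 109, 108, 108, 108]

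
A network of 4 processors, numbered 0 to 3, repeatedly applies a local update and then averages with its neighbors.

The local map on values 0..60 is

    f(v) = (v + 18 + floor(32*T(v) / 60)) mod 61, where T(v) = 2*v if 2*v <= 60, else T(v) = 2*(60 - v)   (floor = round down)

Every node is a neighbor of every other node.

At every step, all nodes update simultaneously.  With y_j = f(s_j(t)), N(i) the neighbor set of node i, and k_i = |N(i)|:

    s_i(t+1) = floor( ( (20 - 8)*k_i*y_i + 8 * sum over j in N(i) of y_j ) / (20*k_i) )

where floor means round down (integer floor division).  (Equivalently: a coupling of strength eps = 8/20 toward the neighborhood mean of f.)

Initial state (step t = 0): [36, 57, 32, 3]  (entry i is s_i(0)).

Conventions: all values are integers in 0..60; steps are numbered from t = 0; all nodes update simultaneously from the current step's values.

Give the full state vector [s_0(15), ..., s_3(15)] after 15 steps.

Answer: [17, 17, 17, 17]

Derivation:
t=0: [36, 57, 32, 3]
t=1: [18, 18, 18, 21]
t=2: [47, 47, 47, 22]
t=3: [15, 15, 15, 8]
t=4: [47, 47, 47, 40]
t=5: [17, 17, 17, 17]
t=6: [53, 53, 53, 53]
t=7: [17, 17, 17, 17]
t=8: [53, 53, 53, 53]
t=9: [17, 17, 17, 17]
t=10: [53, 53, 53, 53]
t=11: [17, 17, 17, 17]
t=12: [53, 53, 53, 53]
t=13: [17, 17, 17, 17]
t=14: [53, 53, 53, 53]
t=15: [17, 17, 17, 17]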